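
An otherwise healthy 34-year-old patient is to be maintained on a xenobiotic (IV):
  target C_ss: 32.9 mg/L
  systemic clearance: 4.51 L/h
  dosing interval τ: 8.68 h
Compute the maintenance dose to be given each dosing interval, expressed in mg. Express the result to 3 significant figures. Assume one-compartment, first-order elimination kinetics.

1290 mg

At steady state, Dose/τ = Css × CL.
Dose = Css × CL × τ = 32.9 × 4.510 × 8.68 = 1288 mg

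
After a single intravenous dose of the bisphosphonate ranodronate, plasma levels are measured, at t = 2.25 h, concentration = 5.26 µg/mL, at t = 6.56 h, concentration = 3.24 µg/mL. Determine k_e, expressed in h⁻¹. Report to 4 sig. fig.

0.1124 h⁻¹

k = ln(C₁/C₂) / (t₂ − t₁) = ln(5.26/3.24) / (6.56 − 2.25)
  = 0.4846 / 4.310 = 0.1124 h⁻¹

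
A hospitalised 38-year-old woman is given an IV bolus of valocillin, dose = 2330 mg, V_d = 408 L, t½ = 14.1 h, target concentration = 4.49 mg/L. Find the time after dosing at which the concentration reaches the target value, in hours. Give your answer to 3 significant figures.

4.89 h

C₀ = Dose / Vd = 2330 / 408 = 5.711 mg/L
k = ln2 / t½ = 0.693147 / 14.1 = 0.04916 h⁻¹
t = ln(C₀ / C) / k = ln(5.711 / 4.49) / 0.04916
  = ln(1.272) / 0.04916 = 0.2406 / 0.04916 = 4.894 h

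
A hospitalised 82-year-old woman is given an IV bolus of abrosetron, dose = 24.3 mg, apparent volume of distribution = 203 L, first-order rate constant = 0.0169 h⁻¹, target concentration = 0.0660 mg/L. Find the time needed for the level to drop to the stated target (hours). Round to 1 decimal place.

35.2 h

C₀ = Dose / Vd = 24.30 / 203 = 0.1197 mg/L
t = ln(C₀ / C) / k = ln(0.1197 / 0.0660) / 0.01690
  = ln(1.814) / 0.01690 = 0.5955 / 0.01690 = 35.24 h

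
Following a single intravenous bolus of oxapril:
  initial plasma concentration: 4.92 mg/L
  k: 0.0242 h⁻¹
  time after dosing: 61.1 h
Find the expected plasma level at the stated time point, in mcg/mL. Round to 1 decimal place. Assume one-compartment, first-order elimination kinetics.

C = C₀ · e^(−k·t) = 4.920 × e^(−0.02420 × 61.1)
  = 4.920 × 0.2280 = 1.122 mg/L
(1.122 mg/L = 1.122 mcg/mL)

1.1 mcg/mL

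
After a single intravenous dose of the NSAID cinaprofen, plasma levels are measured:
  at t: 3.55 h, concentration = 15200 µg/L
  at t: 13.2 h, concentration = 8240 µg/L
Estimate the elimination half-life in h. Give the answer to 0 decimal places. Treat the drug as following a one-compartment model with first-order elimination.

k = ln(C₁/C₂) / (t₂ − t₁) = ln(15200/8240) / (13.2 − 3.55)
  = 0.6123 / 9.650 = 0.06345 h⁻¹
t½ = ln2 / k = 0.693147 / 0.06345 = 10.92 h

11 h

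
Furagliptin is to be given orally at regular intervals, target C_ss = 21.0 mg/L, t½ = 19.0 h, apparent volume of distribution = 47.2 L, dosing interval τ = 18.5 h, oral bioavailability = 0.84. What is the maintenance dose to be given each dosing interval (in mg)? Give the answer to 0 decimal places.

k = ln2 / t½ = 0.693147 / 19.0 = 0.03648 h⁻¹
CL = k × Vd = 0.03648 × 47.2 = 1.722 L/h
At steady state, F × (Dose/τ) = Css × CL.
Dose = Css × CL × τ / F = 21.0 × 1.722 × 18.5 / 0.84 = 796.4 mg

796 mg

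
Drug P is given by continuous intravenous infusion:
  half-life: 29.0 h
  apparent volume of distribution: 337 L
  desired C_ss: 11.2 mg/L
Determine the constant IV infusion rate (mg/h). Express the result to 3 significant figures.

90.2 mg/h

k = ln2 / t½ = 0.693147 / 29.0 = 0.02390 h⁻¹
CL = k × Vd = 0.02390 × 337 = 8.054 L/h
At steady state, infusion rate R₀ = Css × CL = 11.2 × 8.054 = 90.20 mg/h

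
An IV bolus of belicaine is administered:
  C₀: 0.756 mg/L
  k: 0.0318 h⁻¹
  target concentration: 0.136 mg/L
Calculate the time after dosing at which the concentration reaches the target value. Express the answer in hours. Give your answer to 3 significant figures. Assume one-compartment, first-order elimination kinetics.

t = ln(C₀ / C) / k = ln(0.7560 / 0.136) / 0.03180
  = ln(5.559) / 0.03180 = 1.715 / 0.03180 = 53.93 h

53.9 h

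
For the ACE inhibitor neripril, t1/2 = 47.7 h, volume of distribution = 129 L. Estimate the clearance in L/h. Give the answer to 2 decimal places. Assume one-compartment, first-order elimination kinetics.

k = ln2 / t½ = 0.693147 / 47.7 = 0.01453 h⁻¹
CL = k × Vd = 0.01453 × 129 = 1.874 L/h

1.87 L/h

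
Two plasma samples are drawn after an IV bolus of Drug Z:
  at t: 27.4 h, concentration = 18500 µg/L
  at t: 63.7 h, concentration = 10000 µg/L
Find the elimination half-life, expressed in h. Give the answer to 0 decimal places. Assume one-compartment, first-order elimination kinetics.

41 h

k = ln(C₁/C₂) / (t₂ − t₁) = ln(18500/10000) / (63.7 − 27.4)
  = 0.6152 / 36.30 = 0.01695 h⁻¹
t½ = ln2 / k = 0.693147 / 0.01695 = 40.89 h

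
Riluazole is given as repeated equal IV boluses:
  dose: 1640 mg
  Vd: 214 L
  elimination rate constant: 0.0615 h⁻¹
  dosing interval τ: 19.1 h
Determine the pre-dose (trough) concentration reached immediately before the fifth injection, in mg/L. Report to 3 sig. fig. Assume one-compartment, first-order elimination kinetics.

C₀ per dose = Dose / Vd = 1640 / 214 = 7.664 mg/L
Fraction remaining after one interval: r = e^(−kτ) = e^(−0.06150 × 19.1) = 0.3089
Before dose 5, 4 doses have been given (aged 1τ, 2τ, 3τ, 4τ).
C_trough = C₀ × (r + r² + … + r^4) = C₀ × r(1−r^4)/(1−r)
        = 7.664 × 0.3089 × (1 − 0.009105) / (1 − 0.3089) = 3.394 mg/L

3.39 mg/L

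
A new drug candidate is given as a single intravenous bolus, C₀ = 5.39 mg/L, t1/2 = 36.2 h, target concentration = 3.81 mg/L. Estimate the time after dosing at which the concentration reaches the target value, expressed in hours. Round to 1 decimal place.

k = ln2 / t½ = 0.693147 / 36.2 = 0.01915 h⁻¹
t = ln(C₀ / C) / k = ln(5.390 / 3.81) / 0.01915
  = ln(1.415) / 0.01915 = 0.3471 / 0.01915 = 18.13 h

18.1 h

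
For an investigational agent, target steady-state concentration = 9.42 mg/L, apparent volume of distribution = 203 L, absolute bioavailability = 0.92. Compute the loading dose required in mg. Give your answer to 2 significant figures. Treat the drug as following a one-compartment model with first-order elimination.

2100 mg

LD = Css × Vd / F = 9.42 × 203 / 0.92 = 2079 mg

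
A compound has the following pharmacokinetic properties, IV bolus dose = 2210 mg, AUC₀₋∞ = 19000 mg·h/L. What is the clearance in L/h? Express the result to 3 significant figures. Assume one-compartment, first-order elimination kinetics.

CL = Dose / AUC = 2210 / 19000 = 0.1163 L/h

0.116 L/h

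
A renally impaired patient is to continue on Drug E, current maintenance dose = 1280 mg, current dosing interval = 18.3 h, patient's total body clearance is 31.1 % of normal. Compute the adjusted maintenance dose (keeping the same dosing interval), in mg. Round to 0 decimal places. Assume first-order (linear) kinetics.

To keep the same average steady-state level, dosing rate must scale with clearance.
CL ratio = 31.1 / 100 = 0.3110
New dose (same interval) = 1280 × 0.3110 = 398.1 mg

398 mg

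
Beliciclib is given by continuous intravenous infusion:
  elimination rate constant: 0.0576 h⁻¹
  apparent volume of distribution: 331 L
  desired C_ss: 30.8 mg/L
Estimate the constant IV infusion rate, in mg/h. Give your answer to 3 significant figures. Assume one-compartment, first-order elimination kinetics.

CL = k × Vd = 0.05760 × 331 = 19.07 L/h
At steady state, infusion rate R₀ = Css × CL = 30.8 × 19.07 = 587.4 mg/h

587 mg/h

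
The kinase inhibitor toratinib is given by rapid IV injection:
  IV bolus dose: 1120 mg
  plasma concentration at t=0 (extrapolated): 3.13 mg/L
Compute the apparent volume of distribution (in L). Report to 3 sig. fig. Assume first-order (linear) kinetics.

Vd = Dose / C₀ = 1120 / 3.13 = 357.8 L

358 L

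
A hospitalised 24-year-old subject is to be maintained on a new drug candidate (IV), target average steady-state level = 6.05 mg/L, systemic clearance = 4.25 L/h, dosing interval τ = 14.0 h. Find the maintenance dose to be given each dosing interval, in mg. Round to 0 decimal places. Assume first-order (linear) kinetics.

360 mg

At steady state, Dose/τ = Css × CL.
Dose = Css × CL × τ = 6.05 × 4.250 × 14.0 = 360.0 mg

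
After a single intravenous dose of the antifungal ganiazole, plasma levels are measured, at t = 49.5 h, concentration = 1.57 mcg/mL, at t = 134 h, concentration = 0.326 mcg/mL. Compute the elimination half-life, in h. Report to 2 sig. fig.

37 h

k = ln(C₁/C₂) / (t₂ − t₁) = ln(1.57/0.326) / (134 − 49.5)
  = 1.572 / 84.50 = 0.01860 h⁻¹
t½ = ln2 / k = 0.693147 / 0.01860 = 37.27 h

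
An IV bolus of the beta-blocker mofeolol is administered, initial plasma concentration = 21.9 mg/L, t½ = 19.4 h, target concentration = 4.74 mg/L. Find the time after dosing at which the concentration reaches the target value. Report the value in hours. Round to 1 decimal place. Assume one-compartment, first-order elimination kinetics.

k = ln2 / t½ = 0.693147 / 19.4 = 0.03573 h⁻¹
t = ln(C₀ / C) / k = ln(21.90 / 4.74) / 0.03573
  = ln(4.620) / 0.03573 = 1.530 / 0.03573 = 42.82 h

42.8 h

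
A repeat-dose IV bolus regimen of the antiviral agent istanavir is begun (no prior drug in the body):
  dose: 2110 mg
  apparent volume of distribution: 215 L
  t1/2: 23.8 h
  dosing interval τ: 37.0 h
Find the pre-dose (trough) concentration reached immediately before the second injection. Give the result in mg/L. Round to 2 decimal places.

3.34 mg/L

C₀ per dose = Dose / Vd = 2110 / 215 = 9.814 mg/L
k = ln2 / t½ = 0.693147 / 23.8 = 0.02912 h⁻¹
Fraction remaining after one interval: r = e^(−kτ) = e^(−0.02912 × 37.0) = 0.3405
Before dose 2, 1 dose has been given (aged 1τ).
C_trough = C₀ × r = 9.814 × 0.3405 = 3.342 mg/L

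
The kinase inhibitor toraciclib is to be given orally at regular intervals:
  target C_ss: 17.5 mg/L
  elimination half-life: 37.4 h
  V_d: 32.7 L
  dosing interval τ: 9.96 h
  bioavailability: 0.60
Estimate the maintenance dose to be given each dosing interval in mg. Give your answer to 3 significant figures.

k = ln2 / t½ = 0.693147 / 37.4 = 0.01853 h⁻¹
CL = k × Vd = 0.01853 × 32.7 = 0.6059 L/h
At steady state, F × (Dose/τ) = Css × CL.
Dose = Css × CL × τ / F = 17.5 × 0.6059 × 9.96 / 0.60 = 176.0 mg

176 mg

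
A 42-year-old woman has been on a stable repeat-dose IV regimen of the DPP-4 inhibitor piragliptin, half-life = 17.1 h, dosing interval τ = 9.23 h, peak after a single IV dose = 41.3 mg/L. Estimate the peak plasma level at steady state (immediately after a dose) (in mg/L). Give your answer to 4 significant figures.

k = ln2 / t½ = 0.693147 / 17.1 = 0.04053 h⁻¹
e^(−kτ) = e^(−0.04053 × 9.23) = 0.6879
Accumulation ratio R = 1 / (1 − e^(−kτ)) = 1 / (1 − 0.6879) = 3.204
Steady-state peak = C₀ × R = 41.3 × 3.204 = 132.3 mg/L

132.3 mg/L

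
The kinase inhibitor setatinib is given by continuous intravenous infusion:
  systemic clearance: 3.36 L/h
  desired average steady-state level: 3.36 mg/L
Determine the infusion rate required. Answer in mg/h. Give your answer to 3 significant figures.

11.3 mg/h

At steady state, infusion rate R₀ = Css × CL = 3.36 × 3.360 = 11.29 mg/h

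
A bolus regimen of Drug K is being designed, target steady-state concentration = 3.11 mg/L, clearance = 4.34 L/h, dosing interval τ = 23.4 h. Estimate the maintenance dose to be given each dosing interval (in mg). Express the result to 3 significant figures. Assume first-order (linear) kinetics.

316 mg

At steady state, Dose/τ = Css × CL.
Dose = Css × CL × τ = 3.11 × 4.340 × 23.4 = 315.8 mg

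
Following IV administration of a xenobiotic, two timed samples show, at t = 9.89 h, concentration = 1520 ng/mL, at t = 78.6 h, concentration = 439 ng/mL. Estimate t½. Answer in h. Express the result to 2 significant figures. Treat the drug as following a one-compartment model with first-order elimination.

38 h

k = ln(C₁/C₂) / (t₂ − t₁) = ln(1520/439) / (78.6 − 9.89)
  = 1.242 / 68.71 = 0.01808 h⁻¹
t½ = ln2 / k = 0.693147 / 0.01808 = 38.34 h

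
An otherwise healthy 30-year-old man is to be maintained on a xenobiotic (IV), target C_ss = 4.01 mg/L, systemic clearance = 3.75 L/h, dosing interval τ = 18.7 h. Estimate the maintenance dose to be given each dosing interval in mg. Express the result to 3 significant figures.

281 mg

At steady state, Dose/τ = Css × CL.
Dose = Css × CL × τ = 4.01 × 3.750 × 18.7 = 281.2 mg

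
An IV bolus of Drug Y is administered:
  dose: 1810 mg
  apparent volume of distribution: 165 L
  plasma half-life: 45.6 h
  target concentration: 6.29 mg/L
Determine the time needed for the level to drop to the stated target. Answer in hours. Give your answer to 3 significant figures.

36.6 h

C₀ = Dose / Vd = 1810 / 165 = 10.97 mg/L
k = ln2 / t½ = 0.693147 / 45.6 = 0.01520 h⁻¹
t = ln(C₀ / C) / k = ln(10.97 / 6.29) / 0.01520
  = ln(1.744) / 0.01520 = 0.5562 / 0.01520 = 36.59 h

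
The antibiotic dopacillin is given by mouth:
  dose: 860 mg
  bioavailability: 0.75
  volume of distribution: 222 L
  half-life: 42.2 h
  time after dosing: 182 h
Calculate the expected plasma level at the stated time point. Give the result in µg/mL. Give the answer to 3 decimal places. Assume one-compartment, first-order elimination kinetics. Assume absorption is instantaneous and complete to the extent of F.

Amount reaching circulation = F × Dose = 0.75 × 860.0 = 645.0 mg
C₀ = F·Dose / Vd = 645.0 / 222 = 2.905 mg/L
k = ln2 / t½ = 0.693147 / 42.2 = 0.01643 h⁻¹
C = C₀ · e^(−k·t) = 2.905 × e^(−0.01643 × 182)
  = 2.905 × 0.05027 = 0.1460 mg/L
(0.1460 mg/L = 0.1460 µg/mL)

0.146 µg/mL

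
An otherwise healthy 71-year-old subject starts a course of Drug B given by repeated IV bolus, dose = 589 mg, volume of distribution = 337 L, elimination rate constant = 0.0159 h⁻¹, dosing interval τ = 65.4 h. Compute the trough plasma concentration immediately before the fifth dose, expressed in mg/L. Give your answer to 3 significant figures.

C₀ per dose = Dose / Vd = 589 / 337 = 1.748 mg/L
Fraction remaining after one interval: r = e^(−kτ) = e^(−0.01590 × 65.4) = 0.3535
Before dose 5, 4 doses have been given (aged 1τ, 2τ, 3τ, 4τ).
C_trough = C₀ × (r + r² + … + r^4) = C₀ × r(1−r^4)/(1−r)
        = 1.748 × 0.3535 × (1 − 0.01562) / (1 − 0.3535) = 0.9409 mg/L

0.941 mg/L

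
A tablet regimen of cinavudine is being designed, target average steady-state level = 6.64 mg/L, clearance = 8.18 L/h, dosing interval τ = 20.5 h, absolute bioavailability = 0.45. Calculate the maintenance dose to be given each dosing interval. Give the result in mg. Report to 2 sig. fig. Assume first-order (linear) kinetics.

At steady state, F × (Dose/τ) = Css × CL.
Dose = Css × CL × τ / F = 6.64 × 8.180 × 20.5 / 0.45 = 2474 mg

2500 mg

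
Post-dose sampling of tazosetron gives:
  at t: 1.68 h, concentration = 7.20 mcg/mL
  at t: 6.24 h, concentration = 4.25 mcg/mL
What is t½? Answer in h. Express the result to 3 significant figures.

k = ln(C₁/C₂) / (t₂ − t₁) = ln(7.20/4.25) / (6.24 − 1.68)
  = 0.5272 / 4.560 = 0.1156 h⁻¹
t½ = ln2 / k = 0.693147 / 0.1156 = 5.996 h

6.00 h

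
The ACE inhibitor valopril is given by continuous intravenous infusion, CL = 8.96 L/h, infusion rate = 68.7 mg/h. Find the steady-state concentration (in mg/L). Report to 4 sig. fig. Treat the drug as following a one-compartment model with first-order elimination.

At steady state Css = R₀ / CL = 68.7 / 8.960 = 7.667 mg/L

7.667 mg/L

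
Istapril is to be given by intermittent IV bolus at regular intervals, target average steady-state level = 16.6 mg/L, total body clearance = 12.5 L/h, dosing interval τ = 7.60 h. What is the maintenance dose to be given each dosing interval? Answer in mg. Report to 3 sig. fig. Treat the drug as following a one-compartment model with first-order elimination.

1580 mg

At steady state, Dose/τ = Css × CL.
Dose = Css × CL × τ = 16.6 × 12.50 × 7.60 = 1577 mg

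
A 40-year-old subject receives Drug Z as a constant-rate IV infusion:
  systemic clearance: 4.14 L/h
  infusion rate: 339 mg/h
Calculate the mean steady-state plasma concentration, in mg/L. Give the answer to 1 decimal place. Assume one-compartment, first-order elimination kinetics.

81.9 mg/L

At steady state Css = R₀ / CL = 339 / 4.140 = 81.88 mg/L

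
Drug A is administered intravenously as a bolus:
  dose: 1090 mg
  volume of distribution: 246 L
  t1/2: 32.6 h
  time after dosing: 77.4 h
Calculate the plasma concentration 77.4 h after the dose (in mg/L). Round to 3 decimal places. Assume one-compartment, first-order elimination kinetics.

0.855 mg/L

C₀ = Dose / Vd = 1090 / 246 = 4.431 mg/L
k = ln2 / t½ = 0.693147 / 32.6 = 0.02126 h⁻¹
C = C₀ · e^(−k·t) = 4.431 × e^(−0.02126 × 77.4)
  = 4.431 × 0.1929 = 0.8547 mg/L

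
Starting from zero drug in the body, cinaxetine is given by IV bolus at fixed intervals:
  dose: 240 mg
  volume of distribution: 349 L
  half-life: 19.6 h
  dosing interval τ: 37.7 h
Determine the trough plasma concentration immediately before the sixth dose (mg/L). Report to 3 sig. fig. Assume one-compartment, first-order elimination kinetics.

0.246 mg/L

C₀ per dose = Dose / Vd = 240 / 349 = 0.6877 mg/L
k = ln2 / t½ = 0.693147 / 19.6 = 0.03536 h⁻¹
Fraction remaining after one interval: r = e^(−kτ) = e^(−0.03536 × 37.7) = 0.2637
Before dose 6, 5 doses have been given (aged 1τ, 2τ, 3τ, 4τ, 5τ).
C_trough = C₀ × (r + r² + … + r^5) = C₀ × r(1−r^5)/(1−r)
        = 0.6877 × 0.2637 × (1 − 0.001275) / (1 − 0.2637) = 0.2460 mg/L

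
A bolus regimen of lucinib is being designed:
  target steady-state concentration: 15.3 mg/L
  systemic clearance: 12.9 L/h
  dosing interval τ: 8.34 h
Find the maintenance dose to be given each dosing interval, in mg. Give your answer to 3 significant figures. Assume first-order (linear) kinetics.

1650 mg

At steady state, Dose/τ = Css × CL.
Dose = Css × CL × τ = 15.3 × 12.90 × 8.34 = 1646 mg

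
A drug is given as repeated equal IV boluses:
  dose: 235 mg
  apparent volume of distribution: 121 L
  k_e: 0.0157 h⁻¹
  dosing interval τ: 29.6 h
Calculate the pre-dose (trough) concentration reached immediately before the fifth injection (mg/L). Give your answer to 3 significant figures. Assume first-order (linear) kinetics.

2.77 mg/L

C₀ per dose = Dose / Vd = 235 / 121 = 1.942 mg/L
Fraction remaining after one interval: r = e^(−kτ) = e^(−0.01570 × 29.6) = 0.6283
Before dose 5, 4 doses have been given (aged 1τ, 2τ, 3τ, 4τ).
C_trough = C₀ × (r + r² + … + r^4) = C₀ × r(1−r^4)/(1−r)
        = 1.942 × 0.6283 × (1 − 0.1558) / (1 − 0.6283) = 2.771 mg/L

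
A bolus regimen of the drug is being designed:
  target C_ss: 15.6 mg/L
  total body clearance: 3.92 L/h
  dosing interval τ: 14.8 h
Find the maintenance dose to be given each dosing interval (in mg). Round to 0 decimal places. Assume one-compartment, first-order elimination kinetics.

905 mg

At steady state, Dose/τ = Css × CL.
Dose = Css × CL × τ = 15.6 × 3.920 × 14.8 = 905.0 mg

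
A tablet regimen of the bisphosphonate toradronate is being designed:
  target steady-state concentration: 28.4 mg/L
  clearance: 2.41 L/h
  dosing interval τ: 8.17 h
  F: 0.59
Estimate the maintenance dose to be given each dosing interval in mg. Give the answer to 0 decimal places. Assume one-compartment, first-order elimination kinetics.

At steady state, F × (Dose/τ) = Css × CL.
Dose = Css × CL × τ / F = 28.4 × 2.410 × 8.17 / 0.59 = 947.8 mg

948 mg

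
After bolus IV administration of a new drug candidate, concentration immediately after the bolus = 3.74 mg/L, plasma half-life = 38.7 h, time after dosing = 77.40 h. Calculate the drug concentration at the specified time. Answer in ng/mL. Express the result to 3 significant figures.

k = ln2 / t½ = 0.693147 / 38.7 = 0.01791 h⁻¹
t / t½ = 77.40 / 38.7 = 2 half-lives
C = C₀ × (1/2)^2 = 3.740 × 0.2500 = 0.9350 mg/L
Convert: 0.9350 mg/L × 1000 = 935.0 ng/mL

935 ng/mL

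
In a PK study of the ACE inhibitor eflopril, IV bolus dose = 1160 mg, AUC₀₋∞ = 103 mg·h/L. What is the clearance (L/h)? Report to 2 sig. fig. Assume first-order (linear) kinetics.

CL = Dose / AUC = 1160 / 103 = 11.26 L/h

11 L/h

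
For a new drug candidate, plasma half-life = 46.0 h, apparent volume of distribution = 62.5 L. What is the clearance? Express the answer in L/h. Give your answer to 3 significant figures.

0.942 L/h

k = ln2 / t½ = 0.693147 / 46.0 = 0.01507 h⁻¹
CL = k × Vd = 0.01507 × 62.5 = 0.9419 L/h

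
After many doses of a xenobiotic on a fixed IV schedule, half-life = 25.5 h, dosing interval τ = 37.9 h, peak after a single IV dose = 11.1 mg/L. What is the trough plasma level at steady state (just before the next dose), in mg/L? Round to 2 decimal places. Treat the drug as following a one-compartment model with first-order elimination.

6.16 mg/L

k = ln2 / t½ = 0.693147 / 25.5 = 0.02718 h⁻¹
e^(−kτ) = e^(−0.02718 × 37.9) = 0.3570
Accumulation ratio R = 1 / (1 − e^(−kτ)) = 1 / (1 − 0.3570) = 1.555
Steady-state trough = C₀ × R × e^(−kτ) = 11.1 × 1.555 × 0.3570 = 6.162 mg/L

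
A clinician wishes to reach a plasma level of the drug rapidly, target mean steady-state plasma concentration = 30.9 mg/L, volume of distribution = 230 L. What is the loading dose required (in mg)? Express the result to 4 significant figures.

7107 mg

LD = Css × Vd = 30.9 × 230 = 7107 mg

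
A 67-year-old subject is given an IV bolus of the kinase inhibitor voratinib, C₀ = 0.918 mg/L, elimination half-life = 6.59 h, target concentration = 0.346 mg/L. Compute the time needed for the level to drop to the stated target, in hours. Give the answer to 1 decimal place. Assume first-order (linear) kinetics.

k = ln2 / t½ = 0.693147 / 6.59 = 0.1052 h⁻¹
t = ln(C₀ / C) / k = ln(0.9180 / 0.346) / 0.1052
  = ln(2.653) / 0.1052 = 0.9757 / 0.1052 = 9.275 h

9.3 h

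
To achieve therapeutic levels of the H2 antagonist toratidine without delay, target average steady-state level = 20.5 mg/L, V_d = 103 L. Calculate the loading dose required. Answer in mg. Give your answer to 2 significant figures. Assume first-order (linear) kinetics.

2100 mg

LD = Css × Vd = 20.5 × 103 = 2112 mg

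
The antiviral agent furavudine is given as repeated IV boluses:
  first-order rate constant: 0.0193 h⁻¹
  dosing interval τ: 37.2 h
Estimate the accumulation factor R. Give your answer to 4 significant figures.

1.952

e^(−kτ) = e^(−0.01930 × 37.2) = 0.4877
Accumulation ratio R = 1 / (1 − e^(−kτ)) = 1 / (1 − 0.4877) = 1.952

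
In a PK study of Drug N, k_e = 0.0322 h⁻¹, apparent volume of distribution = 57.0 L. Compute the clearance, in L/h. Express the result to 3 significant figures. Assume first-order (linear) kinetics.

CL = k × Vd = 0.0322 × 57.0 = 1.835 L/h

1.84 L/h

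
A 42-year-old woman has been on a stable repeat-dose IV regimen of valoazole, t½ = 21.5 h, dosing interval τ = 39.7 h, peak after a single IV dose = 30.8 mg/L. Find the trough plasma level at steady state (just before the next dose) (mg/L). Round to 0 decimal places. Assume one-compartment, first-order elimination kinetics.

k = ln2 / t½ = 0.693147 / 21.5 = 0.03224 h⁻¹
e^(−kτ) = e^(−0.03224 × 39.7) = 0.2781
Accumulation ratio R = 1 / (1 − e^(−kτ)) = 1 / (1 − 0.2781) = 1.385
Steady-state trough = C₀ × R × e^(−kτ) = 30.8 × 1.385 × 0.2781 = 11.86 mg/L

12 mg/L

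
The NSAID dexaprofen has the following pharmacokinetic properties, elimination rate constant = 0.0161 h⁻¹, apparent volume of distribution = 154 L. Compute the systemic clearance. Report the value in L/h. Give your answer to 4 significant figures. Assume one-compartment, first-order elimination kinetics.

CL = k × Vd = 0.0161 × 154 = 2.479 L/h

2.479 L/h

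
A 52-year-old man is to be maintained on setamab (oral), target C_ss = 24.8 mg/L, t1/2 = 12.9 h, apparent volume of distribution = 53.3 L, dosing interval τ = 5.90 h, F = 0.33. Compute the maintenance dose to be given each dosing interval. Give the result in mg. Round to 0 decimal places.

1270 mg

k = ln2 / t½ = 0.693147 / 12.9 = 0.05373 h⁻¹
CL = k × Vd = 0.05373 × 53.3 = 2.864 L/h
At steady state, F × (Dose/τ) = Css × CL.
Dose = Css × CL × τ / F = 24.8 × 2.864 × 5.90 / 0.33 = 1270 mg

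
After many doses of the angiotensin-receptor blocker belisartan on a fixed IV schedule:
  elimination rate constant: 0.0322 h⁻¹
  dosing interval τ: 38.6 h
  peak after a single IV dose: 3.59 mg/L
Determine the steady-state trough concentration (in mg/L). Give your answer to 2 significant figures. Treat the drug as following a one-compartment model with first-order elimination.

e^(−kτ) = e^(−0.03220 × 38.6) = 0.2885
Accumulation ratio R = 1 / (1 − e^(−kτ)) = 1 / (1 − 0.2885) = 1.405
Steady-state trough = C₀ × R × e^(−kτ) = 3.59 × 1.405 × 0.2885 = 1.455 mg/L

1.5 mg/L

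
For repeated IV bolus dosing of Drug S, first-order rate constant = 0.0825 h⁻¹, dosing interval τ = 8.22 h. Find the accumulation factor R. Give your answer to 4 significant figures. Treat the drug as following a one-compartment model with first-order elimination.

2.031

e^(−kτ) = e^(−0.08250 × 8.22) = 0.5076
Accumulation ratio R = 1 / (1 − e^(−kτ)) = 1 / (1 − 0.5076) = 2.031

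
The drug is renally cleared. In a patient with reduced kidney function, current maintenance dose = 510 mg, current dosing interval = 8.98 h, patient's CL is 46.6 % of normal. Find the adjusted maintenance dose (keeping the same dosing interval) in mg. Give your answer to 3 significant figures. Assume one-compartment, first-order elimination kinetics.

To keep the same average steady-state level, dosing rate must scale with clearance.
CL ratio = 46.6 / 100 = 0.4660
New dose (same interval) = 510 × 0.4660 = 237.7 mg

238 mg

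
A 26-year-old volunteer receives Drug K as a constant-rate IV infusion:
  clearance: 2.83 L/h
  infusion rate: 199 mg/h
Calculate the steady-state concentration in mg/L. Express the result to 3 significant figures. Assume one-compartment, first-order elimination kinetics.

At steady state Css = R₀ / CL = 199 / 2.830 = 70.32 mg/L

70.3 mg/L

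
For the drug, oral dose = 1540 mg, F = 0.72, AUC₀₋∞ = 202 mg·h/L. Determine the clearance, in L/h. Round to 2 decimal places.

CL = F·Dose / AUC = 0.72 × 1540 / 202 = 5.489 L/h

5.49 L/h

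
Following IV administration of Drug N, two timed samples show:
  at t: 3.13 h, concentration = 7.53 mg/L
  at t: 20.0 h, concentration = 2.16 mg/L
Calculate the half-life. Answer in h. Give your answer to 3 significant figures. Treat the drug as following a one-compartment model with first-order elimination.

9.36 h

k = ln(C₁/C₂) / (t₂ − t₁) = ln(7.53/2.16) / (20.0 − 3.13)
  = 1.249 / 16.87 = 0.07404 h⁻¹
t½ = ln2 / k = 0.693147 / 0.07404 = 9.362 h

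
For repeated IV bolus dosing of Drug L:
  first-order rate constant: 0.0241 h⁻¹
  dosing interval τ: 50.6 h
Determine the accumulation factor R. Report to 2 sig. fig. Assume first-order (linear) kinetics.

e^(−kτ) = e^(−0.02410 × 50.6) = 0.2954
Accumulation ratio R = 1 / (1 − e^(−kτ)) = 1 / (1 − 0.2954) = 1.419

1.4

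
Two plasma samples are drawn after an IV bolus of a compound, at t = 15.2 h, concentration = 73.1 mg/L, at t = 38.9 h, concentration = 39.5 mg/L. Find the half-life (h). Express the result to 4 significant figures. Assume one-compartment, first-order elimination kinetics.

k = ln(C₁/C₂) / (t₂ − t₁) = ln(73.1/39.5) / (38.9 − 15.2)
  = 0.6155 / 23.70 = 0.02597 h⁻¹
t½ = ln2 / k = 0.693147 / 0.02597 = 26.69 h

26.69 h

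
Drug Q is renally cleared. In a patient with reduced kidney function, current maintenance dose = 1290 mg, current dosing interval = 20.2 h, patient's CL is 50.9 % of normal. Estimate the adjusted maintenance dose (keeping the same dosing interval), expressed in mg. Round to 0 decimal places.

657 mg

To keep the same average steady-state level, dosing rate must scale with clearance.
CL ratio = 50.9 / 100 = 0.5090
New dose (same interval) = 1290 × 0.5090 = 656.6 mg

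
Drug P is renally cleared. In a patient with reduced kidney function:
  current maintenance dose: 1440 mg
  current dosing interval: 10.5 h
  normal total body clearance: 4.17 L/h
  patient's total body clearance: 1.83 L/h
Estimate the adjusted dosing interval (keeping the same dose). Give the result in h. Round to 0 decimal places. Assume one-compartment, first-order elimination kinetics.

To keep the same average steady-state level, dosing rate must scale with clearance.
CL ratio = 1.83 / 4.17 = 0.4388
New interval (same dose) = 10.5 / 0.4388 = 23.93 h

24 h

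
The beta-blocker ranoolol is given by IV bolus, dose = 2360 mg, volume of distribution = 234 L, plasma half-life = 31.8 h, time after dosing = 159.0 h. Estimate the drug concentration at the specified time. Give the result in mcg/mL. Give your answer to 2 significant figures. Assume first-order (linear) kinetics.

0.32 mcg/mL

C₀ = Dose / Vd = 2360 / 234 = 10.09 mg/L
k = ln2 / t½ = 0.693147 / 31.8 = 0.02180 h⁻¹
t / t½ = 159.0 / 31.8 = 5 half-lives
C = C₀ × (1/2)^5 = 10.09 × 0.03125 = 0.3153 mg/L
(0.3153 mg/L = 0.3153 mcg/mL)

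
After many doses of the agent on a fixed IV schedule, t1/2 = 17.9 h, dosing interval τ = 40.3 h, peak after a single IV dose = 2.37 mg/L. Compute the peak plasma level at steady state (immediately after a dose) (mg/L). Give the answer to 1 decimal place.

3.0 mg/L

k = ln2 / t½ = 0.693147 / 17.9 = 0.03872 h⁻¹
e^(−kτ) = e^(−0.03872 × 40.3) = 0.2100
Accumulation ratio R = 1 / (1 − e^(−kτ)) = 1 / (1 − 0.2100) = 1.266
Steady-state peak = C₀ × R = 2.37 × 1.266 = 3.000 mg/L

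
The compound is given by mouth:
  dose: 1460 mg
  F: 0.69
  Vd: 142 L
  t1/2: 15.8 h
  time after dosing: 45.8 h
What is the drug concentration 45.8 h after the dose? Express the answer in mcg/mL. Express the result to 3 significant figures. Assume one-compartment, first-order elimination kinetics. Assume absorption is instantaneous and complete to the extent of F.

Amount reaching circulation = F × Dose = 0.69 × 1460 = 1007 mg
C₀ = F·Dose / Vd = 1007 / 142 = 7.092 mg/L
k = ln2 / t½ = 0.693147 / 15.8 = 0.04387 h⁻¹
C = C₀ · e^(−k·t) = 7.092 × e^(−0.04387 × 45.8)
  = 7.092 × 0.1341 = 0.9510 mg/L
(0.9510 mg/L = 0.9510 mcg/mL)

0.951 mcg/mL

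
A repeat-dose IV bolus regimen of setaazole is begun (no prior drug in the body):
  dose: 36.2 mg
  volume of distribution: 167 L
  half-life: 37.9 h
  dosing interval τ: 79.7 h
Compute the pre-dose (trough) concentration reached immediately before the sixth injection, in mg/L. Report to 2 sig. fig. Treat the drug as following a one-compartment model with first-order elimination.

C₀ per dose = Dose / Vd = 36.2 / 167 = 0.2168 mg/L
k = ln2 / t½ = 0.693147 / 37.9 = 0.01829 h⁻¹
Fraction remaining after one interval: r = e^(−kτ) = e^(−0.01829 × 79.7) = 0.2328
Before dose 6, 5 doses have been given (aged 1τ, 2τ, 3τ, 4τ, 5τ).
C_trough = C₀ × (r + r² + … + r^5) = C₀ × r(1−r^5)/(1−r)
        = 0.2168 × 0.2328 × (1 − 0.0006838) / (1 − 0.2328) = 0.06574 mg/L

0.066 mg/L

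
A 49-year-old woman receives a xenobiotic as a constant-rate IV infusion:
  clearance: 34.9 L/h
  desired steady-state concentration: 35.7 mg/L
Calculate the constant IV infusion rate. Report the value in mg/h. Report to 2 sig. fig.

At steady state, infusion rate R₀ = Css × CL = 35.7 × 34.90 = 1246 mg/h

1200 mg/h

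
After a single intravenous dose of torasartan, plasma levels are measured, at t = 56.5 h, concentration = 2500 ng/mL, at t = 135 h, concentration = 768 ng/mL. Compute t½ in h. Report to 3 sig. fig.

46.1 h

k = ln(C₁/C₂) / (t₂ − t₁) = ln(2500/768) / (135 − 56.5)
  = 1.180 / 78.50 = 0.01503 h⁻¹
t½ = ln2 / k = 0.693147 / 0.01503 = 46.12 h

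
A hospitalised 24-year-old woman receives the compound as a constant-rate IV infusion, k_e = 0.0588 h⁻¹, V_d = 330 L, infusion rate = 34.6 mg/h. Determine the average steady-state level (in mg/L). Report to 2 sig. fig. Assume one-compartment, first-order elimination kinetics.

CL = k × Vd = 0.05880 × 330 = 19.40 L/h
At steady state Css = R₀ / CL = 34.6 / 19.40 = 1.784 mg/L

1.8 mg/L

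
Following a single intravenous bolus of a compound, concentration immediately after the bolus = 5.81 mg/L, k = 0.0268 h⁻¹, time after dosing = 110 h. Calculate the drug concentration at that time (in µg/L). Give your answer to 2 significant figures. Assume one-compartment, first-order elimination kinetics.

300 µg/L

C = C₀ · e^(−k·t) = 5.810 × e^(−0.02680 × 110)
  = 5.810 × 0.05244 = 0.3047 mg/L
Convert: 0.3047 mg/L × 1000 = 304.7 µg/L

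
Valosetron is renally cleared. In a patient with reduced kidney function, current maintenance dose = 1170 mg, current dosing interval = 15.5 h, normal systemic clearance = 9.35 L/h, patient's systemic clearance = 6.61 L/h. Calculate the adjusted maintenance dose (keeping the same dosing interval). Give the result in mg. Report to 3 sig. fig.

827 mg

To keep the same average steady-state level, dosing rate must scale with clearance.
CL ratio = 6.61 / 9.35 = 0.7070
New dose (same interval) = 1170 × 0.7070 = 827.2 mg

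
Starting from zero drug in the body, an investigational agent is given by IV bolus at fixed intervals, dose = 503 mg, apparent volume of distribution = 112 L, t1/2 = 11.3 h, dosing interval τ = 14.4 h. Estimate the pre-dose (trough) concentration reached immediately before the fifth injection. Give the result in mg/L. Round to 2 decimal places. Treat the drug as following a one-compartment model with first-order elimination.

C₀ per dose = Dose / Vd = 503 / 112 = 4.491 mg/L
k = ln2 / t½ = 0.693147 / 11.3 = 0.06134 h⁻¹
Fraction remaining after one interval: r = e^(−kτ) = e^(−0.06134 × 14.4) = 0.4134
Before dose 5, 4 doses have been given (aged 1τ, 2τ, 3τ, 4τ).
C_trough = C₀ × (r + r² + … + r^4) = C₀ × r(1−r^4)/(1−r)
        = 4.491 × 0.4134 × (1 − 0.02921) / (1 − 0.4134) = 3.073 mg/L

3.07 mg/L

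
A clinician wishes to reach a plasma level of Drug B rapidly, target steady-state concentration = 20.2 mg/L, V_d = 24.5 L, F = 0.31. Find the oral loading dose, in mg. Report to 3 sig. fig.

1600 mg

LD = Css × Vd / F = 20.2 × 24.5 / 0.31 = 1596 mg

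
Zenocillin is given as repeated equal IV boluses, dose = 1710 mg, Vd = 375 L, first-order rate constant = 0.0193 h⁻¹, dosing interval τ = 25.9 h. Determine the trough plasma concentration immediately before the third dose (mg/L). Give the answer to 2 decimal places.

C₀ per dose = Dose / Vd = 1710 / 375 = 4.560 mg/L
Fraction remaining after one interval: r = e^(−kτ) = e^(−0.01930 × 25.9) = 0.6066
Before dose 3, 2 doses have been given (aged 1τ, 2τ).
C_trough = C₀ × (r + r²) = 4.560 × (0.6066 + 0.3680) = 4.444 mg/L

4.44 mg/L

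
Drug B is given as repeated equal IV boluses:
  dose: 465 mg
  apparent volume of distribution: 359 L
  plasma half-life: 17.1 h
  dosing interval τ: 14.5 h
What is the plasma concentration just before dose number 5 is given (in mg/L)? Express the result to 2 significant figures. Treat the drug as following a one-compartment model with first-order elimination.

1.5 mg/L

C₀ per dose = Dose / Vd = 465 / 359 = 1.295 mg/L
k = ln2 / t½ = 0.693147 / 17.1 = 0.04053 h⁻¹
Fraction remaining after one interval: r = e^(−kτ) = e^(−0.04053 × 14.5) = 0.5556
Before dose 5, 4 doses have been given (aged 1τ, 2τ, 3τ, 4τ).
C_trough = C₀ × (r + r² + … + r^4) = C₀ × r(1−r^4)/(1−r)
        = 1.295 × 0.5556 × (1 − 0.09529) / (1 − 0.5556) = 1.465 mg/L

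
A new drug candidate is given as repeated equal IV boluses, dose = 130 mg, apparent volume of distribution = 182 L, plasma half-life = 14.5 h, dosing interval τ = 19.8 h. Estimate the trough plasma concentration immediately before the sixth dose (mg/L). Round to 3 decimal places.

C₀ per dose = Dose / Vd = 130 / 182 = 0.7143 mg/L
k = ln2 / t½ = 0.693147 / 14.5 = 0.04780 h⁻¹
Fraction remaining after one interval: r = e^(−kτ) = e^(−0.04780 × 19.8) = 0.3881
Before dose 6, 5 doses have been given (aged 1τ, 2τ, 3τ, 4τ, 5τ).
C_trough = C₀ × (r + r² + … + r^5) = C₀ × r(1−r^5)/(1−r)
        = 0.7143 × 0.3881 × (1 − 0.008805) / (1 − 0.3881) = 0.4491 mg/L

0.449 mg/L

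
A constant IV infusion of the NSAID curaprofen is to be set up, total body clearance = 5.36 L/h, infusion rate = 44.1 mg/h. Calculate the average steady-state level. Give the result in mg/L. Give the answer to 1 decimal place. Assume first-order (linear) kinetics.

8.2 mg/L

At steady state Css = R₀ / CL = 44.1 / 5.360 = 8.228 mg/L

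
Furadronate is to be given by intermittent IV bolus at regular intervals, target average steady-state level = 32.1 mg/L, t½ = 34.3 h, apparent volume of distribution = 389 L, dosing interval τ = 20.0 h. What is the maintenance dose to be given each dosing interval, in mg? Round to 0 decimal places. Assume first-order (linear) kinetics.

k = ln2 / t½ = 0.693147 / 34.3 = 0.02021 h⁻¹
CL = k × Vd = 0.02021 × 389 = 7.862 L/h
At steady state, Dose/τ = Css × CL.
Dose = Css × CL × τ = 32.1 × 7.862 × 20.0 = 5047 mg

5047 mg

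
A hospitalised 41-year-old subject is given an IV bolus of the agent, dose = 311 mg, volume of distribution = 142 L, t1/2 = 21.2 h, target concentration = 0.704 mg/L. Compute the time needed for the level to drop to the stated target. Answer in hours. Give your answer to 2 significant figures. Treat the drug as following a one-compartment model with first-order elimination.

35 h

C₀ = Dose / Vd = 311.0 / 142 = 2.190 mg/L
k = ln2 / t½ = 0.693147 / 21.2 = 0.03270 h⁻¹
t = ln(C₀ / C) / k = ln(2.190 / 0.704) / 0.03270
  = ln(3.111) / 0.03270 = 1.135 / 0.03270 = 34.71 h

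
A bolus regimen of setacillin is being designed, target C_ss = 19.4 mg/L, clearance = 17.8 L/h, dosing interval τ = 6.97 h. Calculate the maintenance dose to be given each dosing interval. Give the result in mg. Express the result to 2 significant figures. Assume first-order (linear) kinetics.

At steady state, Dose/τ = Css × CL.
Dose = Css × CL × τ = 19.4 × 17.80 × 6.97 = 2407 mg

2400 mg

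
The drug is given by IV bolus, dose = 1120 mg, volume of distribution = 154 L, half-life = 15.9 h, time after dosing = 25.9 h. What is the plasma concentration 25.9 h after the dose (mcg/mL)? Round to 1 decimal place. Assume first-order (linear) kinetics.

C₀ = Dose / Vd = 1120 / 154 = 7.273 mg/L
k = ln2 / t½ = 0.693147 / 15.9 = 0.04359 h⁻¹
C = C₀ · e^(−k·t) = 7.273 × e^(−0.04359 × 25.9)
  = 7.273 × 0.3234 = 2.352 mg/L
(2.352 mg/L = 2.352 mcg/mL)

2.4 mcg/mL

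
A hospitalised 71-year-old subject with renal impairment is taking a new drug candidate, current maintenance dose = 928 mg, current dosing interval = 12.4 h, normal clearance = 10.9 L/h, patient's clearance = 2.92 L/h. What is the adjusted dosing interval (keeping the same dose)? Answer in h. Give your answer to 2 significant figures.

To keep the same average steady-state level, dosing rate must scale with clearance.
CL ratio = 2.92 / 10.9 = 0.2679
New interval (same dose) = 12.4 / 0.2679 = 46.29 h

46 h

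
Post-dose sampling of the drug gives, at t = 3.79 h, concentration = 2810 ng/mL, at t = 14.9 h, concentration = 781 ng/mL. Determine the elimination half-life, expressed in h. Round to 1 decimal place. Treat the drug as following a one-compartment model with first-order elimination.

k = ln(C₁/C₂) / (t₂ − t₁) = ln(2810/781) / (14.9 − 3.79)
  = 1.280 / 11.11 = 0.1152 h⁻¹
t½ = ln2 / k = 0.693147 / 0.1152 = 6.017 h

6.0 h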